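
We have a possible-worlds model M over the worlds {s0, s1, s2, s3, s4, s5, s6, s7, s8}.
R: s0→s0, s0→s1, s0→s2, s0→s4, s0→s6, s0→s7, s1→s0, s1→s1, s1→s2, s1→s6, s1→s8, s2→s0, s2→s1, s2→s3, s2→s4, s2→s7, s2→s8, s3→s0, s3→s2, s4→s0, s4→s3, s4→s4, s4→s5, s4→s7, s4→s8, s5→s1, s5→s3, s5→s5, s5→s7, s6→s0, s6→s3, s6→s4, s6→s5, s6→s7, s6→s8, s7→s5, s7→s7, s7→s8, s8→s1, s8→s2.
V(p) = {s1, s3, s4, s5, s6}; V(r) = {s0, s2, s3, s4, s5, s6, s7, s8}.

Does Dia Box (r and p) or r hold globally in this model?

Let φ = Dia Box (r and p) or r. Evaluate φ at each world:
  s0 (successors {s0, s1, s2, s4, s6, s7}): φ is true.
  s1 (successors {s0, s1, s2, s6, s8}): φ is false.
  s2 (successors {s0, s1, s3, s4, s7, s8}): φ is true.
  s3 (successors {s0, s2}): φ is true.
  s4 (successors {s0, s3, s4, s5, s7, s8}): φ is true.
  s5 (successors {s1, s3, s5, s7}): φ is true.
  s6 (successors {s0, s3, s4, s5, s7, s8}): φ is true.
  s7 (successors {s5, s7, s8}): φ is true.
  s8 (successors {s1, s2}): φ is true.
Detail at s1 (counterexample):
  At s1: Dia Box (r and p) is false, r is false, so Dia Box (r and p) or r is false.
    At s1: Dia Box (r and p) requires Box (r and p) at some successor in {s0, s1, s2, s6, s8}.
      At s0: Box (r and p) is false.
      At s1: Box (r and p) is false.
      At s2: Box (r and p) is false.
      At s6: Box (r and p) is false.
      At s8: Box (r and p) is false.
    So Dia Box (r and p) is false at s1.

No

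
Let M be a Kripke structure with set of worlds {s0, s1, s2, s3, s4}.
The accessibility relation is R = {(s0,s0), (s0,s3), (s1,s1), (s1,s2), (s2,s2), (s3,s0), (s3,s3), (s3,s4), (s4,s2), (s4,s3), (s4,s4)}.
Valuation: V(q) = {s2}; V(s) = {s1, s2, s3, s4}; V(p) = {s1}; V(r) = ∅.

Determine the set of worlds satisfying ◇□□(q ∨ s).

Recall that □ψ holds at a world iff ψ holds at every accessible world, and ◇ψ holds iff ψ holds at some accessible world.
Let φ = ◇□□(q ∨ s). Evaluate φ at each world:
  s0 (successors {s0, s3}): φ is false.
  s1 (successors {s1, s2}): φ is true.
  s2 (successors {s2}): φ is true.
  s3 (successors {s0, s3, s4}): φ is false.
  s4 (successors {s2, s3, s4}): φ is true.
For instance, at s3:
  At s3: ◇□□(q ∨ s) requires □□(q ∨ s) at some successor in {s0, s3, s4}.
    At s0: □□(q ∨ s) is false.
    At s3: □□(q ∨ s) is false.
    At s4: □□(q ∨ s) is false.
  So ◇□□(q ∨ s) is false at s3.
Satisfying worlds: {s1, s2, s4}

s1, s2, s4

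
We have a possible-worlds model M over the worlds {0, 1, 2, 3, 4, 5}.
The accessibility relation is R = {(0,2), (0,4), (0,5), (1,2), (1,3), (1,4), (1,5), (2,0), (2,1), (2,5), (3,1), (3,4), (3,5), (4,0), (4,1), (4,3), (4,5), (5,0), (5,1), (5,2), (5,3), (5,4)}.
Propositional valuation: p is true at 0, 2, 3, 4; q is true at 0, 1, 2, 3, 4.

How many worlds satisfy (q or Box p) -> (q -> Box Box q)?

1

Let φ = (q or Box p) -> (q -> Box Box q). Evaluate φ at each world:
  0 (successors {2, 4, 5}): φ is false.
  1 (successors {2, 3, 4, 5}): φ is false.
  2 (successors {0, 1, 5}): φ is false.
  3 (successors {1, 4, 5}): φ is false.
  4 (successors {0, 1, 3, 5}): φ is false.
  5 (successors {0, 1, 2, 3, 4}): φ is true.
For instance, at 3:
  At 3: q or Box p is true, q -> Box Box q is false, so (q or Box p) -> (q -> Box Box q) is false.
    At 3: q is true, Box p is false, so q or Box p is true.
      At 3: Box p requires p at every successor {1, 4, 5}.
        p fails at 1, so Box p is false at 3.
    At 3: q is true, Box Box q is false, so q -> Box Box q is false.
      At 3: Box Box q requires Box q at every successor {1, 4, 5}.
        Box q fails at 1, so Box Box q is false at 3.
Satisfying worlds: {5}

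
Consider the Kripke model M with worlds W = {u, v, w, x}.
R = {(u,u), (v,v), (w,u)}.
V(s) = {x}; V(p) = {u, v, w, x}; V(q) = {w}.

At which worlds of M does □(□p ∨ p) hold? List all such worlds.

Let φ = □(□p ∨ p). Evaluate φ at each world:
  u (successors {u}): φ is true.
  v (successors {v}): φ is true.
  w (successors {u}): φ is true.
  x (successors ∅): φ is true.
For instance, at u:
  At u: □(□p ∨ p) requires □p ∨ p at every successor {u}.
      At u: □p is true, p is true, so □p ∨ p is true.
  So □(□p ∨ p) is true at u.
Satisfying worlds: {u, v, w, x}

u, v, w, x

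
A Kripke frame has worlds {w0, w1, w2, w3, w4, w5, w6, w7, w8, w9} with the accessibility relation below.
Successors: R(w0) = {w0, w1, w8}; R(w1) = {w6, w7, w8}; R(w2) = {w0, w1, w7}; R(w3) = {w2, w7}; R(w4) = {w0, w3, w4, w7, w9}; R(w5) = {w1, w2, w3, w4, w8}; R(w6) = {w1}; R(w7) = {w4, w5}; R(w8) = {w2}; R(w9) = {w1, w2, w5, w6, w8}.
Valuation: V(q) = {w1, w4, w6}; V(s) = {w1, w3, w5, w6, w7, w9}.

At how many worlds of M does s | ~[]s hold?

10

Let φ = s | ~[]s. Evaluate φ at each world:
  w0 (successors {w0, w1, w8}): φ is true.
  w1 (successors {w6, w7, w8}): φ is true.
  w2 (successors {w0, w1, w7}): φ is true.
  w3 (successors {w2, w7}): φ is true.
  w4 (successors {w0, w3, w4, w7, w9}): φ is true.
  w5 (successors {w1, w2, w3, w4, w8}): φ is true.
  w6 (successors {w1}): φ is true.
  w7 (successors {w4, w5}): φ is true.
  w8 (successors {w2}): φ is true.
  w9 (successors {w1, w2, w5, w6, w8}): φ is true.
For instance, at w6:
  At w6: s is true, ~[]s is false, so s | ~[]s is true.
    At w6: []s is true, so ~[]s is false.
      At w6: []s requires s at every successor {w1}.
        At w1: s is true.
      So []s is true at w6.
Satisfying worlds: {w0, w1, w2, w3, w4, w5, w6, w7, w8, w9}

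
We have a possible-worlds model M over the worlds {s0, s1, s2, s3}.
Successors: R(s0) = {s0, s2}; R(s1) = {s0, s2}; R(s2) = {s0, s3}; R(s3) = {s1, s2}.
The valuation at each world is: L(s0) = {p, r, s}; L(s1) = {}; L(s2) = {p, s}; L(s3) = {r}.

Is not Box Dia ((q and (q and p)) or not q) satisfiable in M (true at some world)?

No

Let φ = not Box Dia ((q and (q and p)) or not q). Evaluate φ at each world:
  s0 (successors {s0, s2}): φ is false.
  s1 (successors {s0, s2}): φ is false.
  s2 (successors {s0, s3}): φ is false.
  s3 (successors {s1, s2}): φ is false.
For instance, at s0:
  At s0: Box Dia ((q and (q and p)) or not q) is true, so not Box Dia ((q and (q and p)) or not q) is false.
    At s0: Box Dia ((q and (q and p)) or not q) requires Dia ((q and (q and p)) or not q) at every successor {s0, s2}.
      At s0: Dia ((q and (q and p)) or not q) is true.
      At s2: Dia ((q and (q and p)) or not q) is true.
    So Box Dia ((q and (q and p)) or not q) is true at s0.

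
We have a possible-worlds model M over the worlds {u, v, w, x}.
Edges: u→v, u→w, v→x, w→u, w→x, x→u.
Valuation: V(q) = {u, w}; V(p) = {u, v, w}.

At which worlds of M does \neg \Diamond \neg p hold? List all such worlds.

u, x

Let φ = \neg \Diamond \neg p. Evaluate φ at each world:
  u (successors {v, w}): φ is true.
  v (successors {x}): φ is false.
  w (successors {u, x}): φ is false.
  x (successors {u}): φ is true.
For instance, at x:
  At x: \Diamond \neg p is false, so \neg \Diamond \neg p is true.
    At x: \Diamond \neg p requires \neg p at some successor in {u}.
      At u: \neg p is false.
    So \Diamond \neg p is false at x.
Satisfying worlds: {u, x}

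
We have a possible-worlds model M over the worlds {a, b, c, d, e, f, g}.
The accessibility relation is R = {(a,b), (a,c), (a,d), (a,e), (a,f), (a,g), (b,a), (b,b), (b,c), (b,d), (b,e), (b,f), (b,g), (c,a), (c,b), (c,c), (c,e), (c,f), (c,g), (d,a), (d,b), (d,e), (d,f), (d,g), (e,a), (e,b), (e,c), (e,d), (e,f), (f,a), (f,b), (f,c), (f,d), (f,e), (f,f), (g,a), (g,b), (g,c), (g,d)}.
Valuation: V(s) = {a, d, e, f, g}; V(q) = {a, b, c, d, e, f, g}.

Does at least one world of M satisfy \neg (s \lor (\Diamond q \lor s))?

No

Recall that \Diamond ψ holds at a world iff ψ holds at some accessible world.
Let φ = \neg (s \lor (\Diamond q \lor s)). Evaluate φ at each world:
  a (successors {b, c, d, e, f, g}): φ is false.
  b (successors {a, b, c, d, e, f, g}): φ is false.
  c (successors {a, b, c, e, f, g}): φ is false.
  d (successors {a, b, e, f, g}): φ is false.
  e (successors {a, b, c, d, f}): φ is false.
  f (successors {a, b, c, d, e, f}): φ is false.
  g (successors {a, b, c, d}): φ is false.
For instance, at e:
  At e: s \lor (\Diamond q \lor s) is true, so \neg (s \lor (\Diamond q \lor s)) is false.
    At e: s is true, \Diamond q \lor s is true, so s \lor (\Diamond q \lor s) is true.
      At e: \Diamond q is true, s is true, so \Diamond q \lor s is true.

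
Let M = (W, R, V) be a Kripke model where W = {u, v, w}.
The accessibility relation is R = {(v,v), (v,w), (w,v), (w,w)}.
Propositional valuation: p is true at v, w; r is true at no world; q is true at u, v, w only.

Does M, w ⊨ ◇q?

Recall that ◇ψ holds at a world iff ψ holds at some accessible world.
At w: ◇q requires q at some successor in {v, w}.
  q holds at v, so ◇q is true at w.

Yes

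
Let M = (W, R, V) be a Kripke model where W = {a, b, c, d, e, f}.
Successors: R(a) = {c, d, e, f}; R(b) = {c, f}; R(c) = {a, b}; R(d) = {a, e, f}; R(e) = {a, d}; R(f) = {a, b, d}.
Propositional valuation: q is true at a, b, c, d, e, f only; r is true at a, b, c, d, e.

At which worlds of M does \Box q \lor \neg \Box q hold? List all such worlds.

Let φ = \Box q \lor \neg \Box q. Evaluate φ at each world:
  a (successors {c, d, e, f}): φ is true.
  b (successors {c, f}): φ is true.
  c (successors {a, b}): φ is true.
  d (successors {a, e, f}): φ is true.
  e (successors {a, d}): φ is true.
  f (successors {a, b, d}): φ is true.
For instance, at c:
  At c: \Box q is true, \neg \Box q is false, so \Box q \lor \neg \Box q is true.
    At c: \Box q requires q at every successor {a, b}.
      At a: q is true.
      At b: q is true.
    So \Box q is true at c.
    At c: \Box q is true, so \neg \Box q is false.
      At c: \Box q requires q at every successor {a, b}.
        At a: q is true.
        At b: q is true.
      So \Box q is true at c.
Satisfying worlds: {a, b, c, d, e, f}

a, b, c, d, e, f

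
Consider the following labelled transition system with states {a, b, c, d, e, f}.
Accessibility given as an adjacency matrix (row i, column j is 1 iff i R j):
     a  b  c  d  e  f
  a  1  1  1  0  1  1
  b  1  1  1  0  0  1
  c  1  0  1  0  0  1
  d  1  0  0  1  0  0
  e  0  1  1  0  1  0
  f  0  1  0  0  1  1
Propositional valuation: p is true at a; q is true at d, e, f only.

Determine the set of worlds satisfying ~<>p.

Let φ = ~<>p. Evaluate φ at each world:
  a (successors {a, b, c, e, f}): φ is false.
  b (successors {a, b, c, f}): φ is false.
  c (successors {a, c, f}): φ is false.
  d (successors {a, d}): φ is false.
  e (successors {b, c, e}): φ is true.
  f (successors {b, e, f}): φ is true.
For instance, at a:
  At a: <>p is true, so ~<>p is false.
    At a: <>p requires p at some successor in {a, b, c, e, f}.
      p holds at a, so <>p is true at a.
Satisfying worlds: {e, f}

e, f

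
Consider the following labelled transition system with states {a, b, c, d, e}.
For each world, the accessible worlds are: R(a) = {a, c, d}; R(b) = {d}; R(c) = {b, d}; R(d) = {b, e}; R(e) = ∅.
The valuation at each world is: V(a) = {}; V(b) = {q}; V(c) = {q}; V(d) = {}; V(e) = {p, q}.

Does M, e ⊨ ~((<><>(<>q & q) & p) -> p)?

No

At e: (<><>(<>q & q) & p) -> p is true, so ~((<><>(<>q & q) & p) -> p) is false.
  At e: <><>(<>q & q) & p is false, p is true, so (<><>(<>q & q) & p) -> p is true.
    At e: <><>(<>q & q) is false, p is true, so <><>(<>q & q) & p is false.
      At e: no accessible worlds, so <><>(<>q & q) is false.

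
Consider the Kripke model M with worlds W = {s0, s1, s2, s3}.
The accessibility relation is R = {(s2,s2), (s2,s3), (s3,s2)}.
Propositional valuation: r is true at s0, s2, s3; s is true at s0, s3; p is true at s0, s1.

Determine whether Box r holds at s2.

At s2: Box r requires r at every successor {s2, s3}.
  At s2: r is true.
  At s3: r is true.
So Box r is true at s2.

Yes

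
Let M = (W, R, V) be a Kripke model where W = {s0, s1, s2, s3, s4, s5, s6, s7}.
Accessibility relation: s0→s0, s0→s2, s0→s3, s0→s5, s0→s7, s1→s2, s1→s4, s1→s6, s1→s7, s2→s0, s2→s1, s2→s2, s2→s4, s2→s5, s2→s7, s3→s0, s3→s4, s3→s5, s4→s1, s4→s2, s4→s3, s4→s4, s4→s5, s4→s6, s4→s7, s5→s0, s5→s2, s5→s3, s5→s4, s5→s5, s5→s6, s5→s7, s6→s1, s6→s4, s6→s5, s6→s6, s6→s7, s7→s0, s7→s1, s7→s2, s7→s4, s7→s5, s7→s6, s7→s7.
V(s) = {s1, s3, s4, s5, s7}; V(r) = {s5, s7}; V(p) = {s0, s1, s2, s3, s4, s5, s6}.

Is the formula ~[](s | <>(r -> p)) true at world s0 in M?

At s0: [](s | <>(r -> p)) is true, so ~[](s | <>(r -> p)) is false.
  At s0: [](s | <>(r -> p)) requires s | <>(r -> p) at every successor {s0, s2, s3, s5, s7}.
    At s0: s | <>(r -> p) is true.
    At s2: s | <>(r -> p) is true.
    At s3: s | <>(r -> p) is true.
    At s5: s | <>(r -> p) is true.
    At s7: s | <>(r -> p) is true.
  So [](s | <>(r -> p)) is true at s0.

No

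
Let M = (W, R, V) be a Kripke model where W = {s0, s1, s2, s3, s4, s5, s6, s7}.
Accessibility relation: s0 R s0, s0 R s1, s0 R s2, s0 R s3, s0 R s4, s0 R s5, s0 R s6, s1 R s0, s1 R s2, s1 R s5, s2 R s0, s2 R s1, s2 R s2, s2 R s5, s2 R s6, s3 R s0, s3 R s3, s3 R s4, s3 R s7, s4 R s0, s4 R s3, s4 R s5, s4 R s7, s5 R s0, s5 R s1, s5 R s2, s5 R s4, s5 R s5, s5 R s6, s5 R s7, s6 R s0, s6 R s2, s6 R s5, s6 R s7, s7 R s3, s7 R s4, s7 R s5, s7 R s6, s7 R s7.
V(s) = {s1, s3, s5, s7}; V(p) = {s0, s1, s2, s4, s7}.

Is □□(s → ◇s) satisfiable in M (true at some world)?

Let φ = □□(s → ◇s). Evaluate φ at each world:
  s0 (successors {s0, s1, s2, s3, s4, s5, s6}): φ is true.
  s1 (successors {s0, s2, s5}): φ is true.
  s2 (successors {s0, s1, s2, s5, s6}): φ is true.
  s3 (successors {s0, s3, s4, s7}): φ is true.
  s4 (successors {s0, s3, s5, s7}): φ is true.
  s5 (successors {s0, s1, s2, s4, s5, s6, s7}): φ is true.
  s6 (successors {s0, s2, s5, s7}): φ is true.
  s7 (successors {s3, s4, s5, s6, s7}): φ is true.
Detail at s0 (witness):
  At s0: □□(s → ◇s) requires □(s → ◇s) at every successor {s0, s1, s2, s3, s4, s5, s6}.
    At s0: □(s → ◇s) is true.
    At s1: □(s → ◇s) is true.
    At s2: □(s → ◇s) is true.
    At s3: □(s → ◇s) is true.
    At s4: □(s → ◇s) is true.
    At s5: □(s → ◇s) is true.
    At s6: □(s → ◇s) is true.
  So □□(s → ◇s) is true at s0.

Yes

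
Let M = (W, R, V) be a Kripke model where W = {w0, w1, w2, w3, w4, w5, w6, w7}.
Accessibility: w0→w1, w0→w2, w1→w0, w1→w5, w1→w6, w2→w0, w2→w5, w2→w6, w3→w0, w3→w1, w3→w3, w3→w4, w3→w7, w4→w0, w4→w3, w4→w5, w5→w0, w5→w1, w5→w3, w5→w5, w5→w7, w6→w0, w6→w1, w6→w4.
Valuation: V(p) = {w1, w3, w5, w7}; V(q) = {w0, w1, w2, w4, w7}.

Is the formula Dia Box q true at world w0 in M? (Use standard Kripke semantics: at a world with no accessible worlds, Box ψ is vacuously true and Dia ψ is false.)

Recall that Box ψ holds at a world iff ψ holds at every accessible world, and Dia ψ holds iff ψ holds at some accessible world.
At w0: Dia Box q requires Box q at some successor in {w1, w2}.
  At w1: Box q is false.
  At w2: Box q is false.
So Dia Box q is false at w0.

No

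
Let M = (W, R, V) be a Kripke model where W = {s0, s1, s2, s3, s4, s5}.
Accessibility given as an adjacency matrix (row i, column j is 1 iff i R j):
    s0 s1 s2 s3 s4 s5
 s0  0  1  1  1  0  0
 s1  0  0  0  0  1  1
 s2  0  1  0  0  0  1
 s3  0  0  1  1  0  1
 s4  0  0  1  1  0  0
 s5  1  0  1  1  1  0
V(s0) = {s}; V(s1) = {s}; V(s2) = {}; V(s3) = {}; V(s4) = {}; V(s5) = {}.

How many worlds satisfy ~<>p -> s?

Let φ = ~<>p -> s. Evaluate φ at each world:
  s0 (successors {s1, s2, s3}): φ is true.
  s1 (successors {s4, s5}): φ is true.
  s2 (successors {s1, s5}): φ is false.
  s3 (successors {s2, s3, s5}): φ is false.
  s4 (successors {s2, s3}): φ is false.
  s5 (successors {s0, s2, s3, s4}): φ is false.
For instance, at s0:
  At s0: ~<>p is true, s is true, so ~<>p -> s is true.
    At s0: <>p is false, so ~<>p is true.
      At s0: <>p requires p at some successor in {s1, s2, s3}.
        At s1: p is false.
        At s2: p is false.
        At s3: p is false.
      So <>p is false at s0.
Satisfying worlds: {s0, s1}

2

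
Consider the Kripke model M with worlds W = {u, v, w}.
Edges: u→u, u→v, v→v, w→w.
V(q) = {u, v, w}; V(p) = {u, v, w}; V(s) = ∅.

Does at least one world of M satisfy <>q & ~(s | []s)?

Let φ = <>q & ~(s | []s). Evaluate φ at each world:
  u (successors {u, v}): φ is true.
  v (successors {v}): φ is true.
  w (successors {w}): φ is true.
Detail at u (witness):
  At u: <>q is true, ~(s | []s) is true, so <>q & ~(s | []s) is true.
    At u: <>q requires q at some successor in {u, v}.
      q holds at u, so <>q is true at u.
    At u: s | []s is false, so ~(s | []s) is true.
      At u: s is false, []s is false, so s | []s is false.

Yes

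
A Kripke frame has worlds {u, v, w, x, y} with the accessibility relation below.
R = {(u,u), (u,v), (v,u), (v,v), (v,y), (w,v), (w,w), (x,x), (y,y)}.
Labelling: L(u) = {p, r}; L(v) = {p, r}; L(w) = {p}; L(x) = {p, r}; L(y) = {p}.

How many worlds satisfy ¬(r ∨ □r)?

Let φ = ¬(r ∨ □r). Evaluate φ at each world:
  u (successors {u, v}): φ is false.
  v (successors {u, v, y}): φ is false.
  w (successors {v, w}): φ is true.
  x (successors {x}): φ is false.
  y (successors {y}): φ is true.
For instance, at w:
  At w: r ∨ □r is false, so ¬(r ∨ □r) is true.
    At w: r is false, □r is false, so r ∨ □r is false.
      At w: □r requires r at every successor {v, w}.
        r fails at w, so □r is false at w.
Satisfying worlds: {w, y}

2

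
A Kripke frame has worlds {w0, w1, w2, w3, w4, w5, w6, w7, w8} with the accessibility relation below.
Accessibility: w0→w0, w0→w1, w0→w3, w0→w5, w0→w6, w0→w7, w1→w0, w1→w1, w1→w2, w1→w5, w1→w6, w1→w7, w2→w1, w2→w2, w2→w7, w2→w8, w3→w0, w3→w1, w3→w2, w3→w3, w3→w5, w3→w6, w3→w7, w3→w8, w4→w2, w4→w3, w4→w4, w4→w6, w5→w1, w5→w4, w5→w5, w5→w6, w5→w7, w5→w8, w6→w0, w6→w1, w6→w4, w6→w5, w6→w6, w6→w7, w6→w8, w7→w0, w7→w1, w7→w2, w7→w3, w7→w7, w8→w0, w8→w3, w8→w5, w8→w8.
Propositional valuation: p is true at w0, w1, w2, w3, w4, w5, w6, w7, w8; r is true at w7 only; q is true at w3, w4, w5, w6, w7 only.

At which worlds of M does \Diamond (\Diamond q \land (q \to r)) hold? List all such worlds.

w0, w1, w2, w3, w4, w5, w6, w7, w8

Let φ = \Diamond (\Diamond q \land (q \to r)). Evaluate φ at each world:
  w0 (successors {w0, w1, w3, w5, w6, w7}): φ is true.
  w1 (successors {w0, w1, w2, w5, w6, w7}): φ is true.
  w2 (successors {w1, w2, w7, w8}): φ is true.
  w3 (successors {w0, w1, w2, w3, w5, w6, w7, w8}): φ is true.
  w4 (successors {w2, w3, w4, w6}): φ is true.
  w5 (successors {w1, w4, w5, w6, w7, w8}): φ is true.
  w6 (successors {w0, w1, w4, w5, w6, w7, w8}): φ is true.
  w7 (successors {w0, w1, w2, w3, w7}): φ is true.
  w8 (successors {w0, w3, w5, w8}): φ is true.
For instance, at w4:
  At w4: \Diamond (\Diamond q \land (q \to r)) requires \Diamond q \land (q \to r) at some successor in {w2, w3, w4, w6}.
    \Diamond q \land (q \to r) holds at w2, so \Diamond (\Diamond q \land (q \to r)) is true at w4.
      At w2: \Diamond q is true, q \to r is true, so \Diamond q \land (q \to r) is true.
Satisfying worlds: {w0, w1, w2, w3, w4, w5, w6, w7, w8}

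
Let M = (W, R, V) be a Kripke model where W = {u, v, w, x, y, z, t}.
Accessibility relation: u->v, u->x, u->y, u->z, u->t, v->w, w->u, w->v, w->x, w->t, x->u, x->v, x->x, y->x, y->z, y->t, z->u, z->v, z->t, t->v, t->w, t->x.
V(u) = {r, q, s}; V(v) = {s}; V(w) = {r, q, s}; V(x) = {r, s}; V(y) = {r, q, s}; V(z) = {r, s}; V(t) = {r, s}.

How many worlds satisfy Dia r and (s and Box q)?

Let φ = Dia r and (s and Box q). Evaluate φ at each world:
  u (successors {v, x, y, z, t}): φ is false.
  v (successors {w}): φ is true.
  w (successors {u, v, x, t}): φ is false.
  x (successors {u, v, x}): φ is false.
  y (successors {x, z, t}): φ is false.
  z (successors {u, v, t}): φ is false.
  t (successors {v, w, x}): φ is false.
For instance, at z:
  At z: Dia r is true, s and Box q is false, so Dia r and (s and Box q) is false.
    At z: Dia r requires r at some successor in {u, v, t}.
      r holds at u, so Dia r is true at z.
    At z: s is true, Box q is false, so s and Box q is false.
      At z: Box q requires q at every successor {u, v, t}.
        q fails at v, so Box q is false at z.
Satisfying worlds: {v}

1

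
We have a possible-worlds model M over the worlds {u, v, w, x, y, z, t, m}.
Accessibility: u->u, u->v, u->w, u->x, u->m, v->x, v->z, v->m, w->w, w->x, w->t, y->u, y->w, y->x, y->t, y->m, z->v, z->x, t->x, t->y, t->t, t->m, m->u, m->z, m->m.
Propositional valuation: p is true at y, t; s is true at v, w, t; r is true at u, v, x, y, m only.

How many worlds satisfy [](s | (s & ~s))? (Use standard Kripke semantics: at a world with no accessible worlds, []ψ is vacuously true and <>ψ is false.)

1

Recall that []ψ holds at a world iff ψ holds at every accessible world, and <>ψ holds iff ψ holds at some accessible world.
Let φ = [](s | (s & ~s)). Evaluate φ at each world:
  u (successors {u, v, w, x, m}): φ is false.
  v (successors {x, z, m}): φ is false.
  w (successors {w, x, t}): φ is false.
  x (successors ∅): φ is true.
  y (successors {u, w, x, t, m}): φ is false.
  z (successors {v, x}): φ is false.
  t (successors {x, y, t, m}): φ is false.
  m (successors {u, z, m}): φ is false.
For instance, at v:
  At v: [](s | (s & ~s)) requires s | (s & ~s) at every successor {x, z, m}.
    s | (s & ~s) fails at x, so [](s | (s & ~s)) is false at v.
Satisfying worlds: {x}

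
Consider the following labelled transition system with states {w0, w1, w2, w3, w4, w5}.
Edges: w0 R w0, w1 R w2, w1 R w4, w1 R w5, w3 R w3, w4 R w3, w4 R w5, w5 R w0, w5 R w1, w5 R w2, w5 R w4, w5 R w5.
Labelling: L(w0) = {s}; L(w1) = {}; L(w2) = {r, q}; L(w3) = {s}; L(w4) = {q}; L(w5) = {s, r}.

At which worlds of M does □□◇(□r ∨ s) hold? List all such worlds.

w0, w2, w3

Let φ = □□◇(□r ∨ s). Evaluate φ at each world:
  w0 (successors {w0}): φ is true.
  w1 (successors {w2, w4, w5}): φ is false.
  w2 (successors ∅): φ is true.
  w3 (successors {w3}): φ is true.
  w4 (successors {w3, w5}): φ is false.
  w5 (successors {w0, w1, w2, w4, w5}): φ is false.
For instance, at w5:
  At w5: □□◇(□r ∨ s) requires □◇(□r ∨ s) at every successor {w0, w1, w2, w4, w5}.
    □◇(□r ∨ s) fails at w1, so □□◇(□r ∨ s) is false at w5.
      At w1: □◇(□r ∨ s) requires ◇(□r ∨ s) at every successor {w2, w4, w5}.
        ◇(□r ∨ s) fails at w2, so □◇(□r ∨ s) is false at w1.
Satisfying worlds: {w0, w2, w3}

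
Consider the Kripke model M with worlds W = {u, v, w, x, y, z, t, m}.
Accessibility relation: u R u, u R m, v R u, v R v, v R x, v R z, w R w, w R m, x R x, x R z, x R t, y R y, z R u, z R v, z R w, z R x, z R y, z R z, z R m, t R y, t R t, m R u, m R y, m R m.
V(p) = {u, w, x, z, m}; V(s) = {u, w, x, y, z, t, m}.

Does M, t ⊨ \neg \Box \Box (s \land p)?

At t: \Box \Box (s \land p) is false, so \neg \Box \Box (s \land p) is true.
  At t: \Box \Box (s \land p) requires \Box (s \land p) at every successor {y, t}.
    \Box (s \land p) fails at y, so \Box \Box (s \land p) is false at t.
      At y: \Box (s \land p) requires s \land p at every successor {y}.
        s \land p fails at y, so \Box (s \land p) is false at y.

Yes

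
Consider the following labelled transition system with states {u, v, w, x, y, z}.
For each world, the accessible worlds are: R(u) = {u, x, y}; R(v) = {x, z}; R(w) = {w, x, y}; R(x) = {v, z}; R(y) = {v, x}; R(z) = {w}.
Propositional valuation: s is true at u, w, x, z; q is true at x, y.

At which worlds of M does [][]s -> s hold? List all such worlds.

Let φ = [][]s -> s. Evaluate φ at each world:
  u (successors {u, x, y}): φ is true.
  v (successors {x, z}): φ is true.
  w (successors {w, x, y}): φ is true.
  x (successors {v, z}): φ is true.
  y (successors {v, x}): φ is true.
  z (successors {w}): φ is true.
For instance, at v:
  At v: [][]s is false, s is false, so [][]s -> s is true.
    At v: [][]s requires []s at every successor {x, z}.
      []s fails at x, so [][]s is false at v.
Satisfying worlds: {u, v, w, x, y, z}

u, v, w, x, y, z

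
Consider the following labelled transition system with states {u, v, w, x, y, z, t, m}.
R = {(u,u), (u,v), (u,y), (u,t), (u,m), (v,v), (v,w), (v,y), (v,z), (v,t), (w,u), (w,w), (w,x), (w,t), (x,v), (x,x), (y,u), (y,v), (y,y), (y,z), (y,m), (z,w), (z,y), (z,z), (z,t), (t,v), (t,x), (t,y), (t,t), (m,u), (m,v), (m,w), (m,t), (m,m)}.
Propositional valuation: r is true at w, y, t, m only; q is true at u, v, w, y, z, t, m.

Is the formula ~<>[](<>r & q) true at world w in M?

Recall that []ψ holds at a world iff ψ holds at every accessible world, and <>ψ holds iff ψ holds at some accessible world.
At w: <>[](<>r & q) is true, so ~<>[](<>r & q) is false.
  At w: <>[](<>r & q) requires [](<>r & q) at some successor in {u, w, x, t}.
    [](<>r & q) holds at u, so <>[](<>r & q) is true at w.
      At u: [](<>r & q) requires <>r & q at every successor {u, v, y, t, m}.
        At u: <>r & q is true.
        At v: <>r & q is true.
        At y: <>r & q is true.
        At t: <>r & q is true.
        At m: <>r & q is true.
      So [](<>r & q) is true at u.

No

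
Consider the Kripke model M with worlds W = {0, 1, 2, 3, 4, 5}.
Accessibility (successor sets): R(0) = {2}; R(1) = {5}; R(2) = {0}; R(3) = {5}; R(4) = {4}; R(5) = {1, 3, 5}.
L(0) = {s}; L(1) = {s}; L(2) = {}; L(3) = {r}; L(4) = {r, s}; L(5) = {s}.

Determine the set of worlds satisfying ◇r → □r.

0, 1, 2, 3, 4

Let φ = ◇r → □r. Evaluate φ at each world:
  0 (successors {2}): φ is true.
  1 (successors {5}): φ is true.
  2 (successors {0}): φ is true.
  3 (successors {5}): φ is true.
  4 (successors {4}): φ is true.
  5 (successors {1, 3, 5}): φ is false.
For instance, at 4:
  At 4: ◇r is true, □r is true, so ◇r → □r is true.
    At 4: ◇r requires r at some successor in {4}.
      r holds at 4, so ◇r is true at 4.
    At 4: □r requires r at every successor {4}.
      At 4: r is true.
    So □r is true at 4.
Satisfying worlds: {0, 1, 2, 3, 4}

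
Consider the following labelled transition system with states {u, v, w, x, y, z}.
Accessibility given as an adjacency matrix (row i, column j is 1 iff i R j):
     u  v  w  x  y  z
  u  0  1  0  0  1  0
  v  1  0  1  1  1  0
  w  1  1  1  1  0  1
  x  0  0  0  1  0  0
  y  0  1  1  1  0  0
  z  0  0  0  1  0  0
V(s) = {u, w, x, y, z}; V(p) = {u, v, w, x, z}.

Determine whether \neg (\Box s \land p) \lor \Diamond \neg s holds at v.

No

Recall that \Box ψ holds at a world iff ψ holds at every accessible world, and \Diamond ψ holds iff ψ holds at some accessible world.
At v: \neg (\Box s \land p) is false, \Diamond \neg s is false, so \neg (\Box s \land p) \lor \Diamond \neg s is false.
  At v: \Box s \land p is true, so \neg (\Box s \land p) is false.
    At v: \Box s is true, p is true, so \Box s \land p is true.
      At v: \Box s requires s at every successor {u, w, x, y}.
        At u: s is true.
        At w: s is true.
        At x: s is true.
        At y: s is true.
      So \Box s is true at v.
  At v: \Diamond \neg s requires \neg s at some successor in {u, w, x, y}.
    At u: \neg s is false.
    At w: \neg s is false.
    At x: \neg s is false.
    At y: \neg s is false.
  So \Diamond \neg s is false at v.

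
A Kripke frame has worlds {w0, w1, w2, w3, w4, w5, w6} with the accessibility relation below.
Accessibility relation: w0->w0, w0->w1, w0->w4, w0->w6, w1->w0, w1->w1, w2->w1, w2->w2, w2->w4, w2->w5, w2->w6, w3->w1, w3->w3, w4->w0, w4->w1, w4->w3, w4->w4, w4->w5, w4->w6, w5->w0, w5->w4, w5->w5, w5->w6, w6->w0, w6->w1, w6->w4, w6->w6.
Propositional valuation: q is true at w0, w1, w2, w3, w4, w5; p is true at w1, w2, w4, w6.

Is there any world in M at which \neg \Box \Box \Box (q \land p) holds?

Recall that \Box ψ holds at a world iff ψ holds at every accessible world, and \Diamond ψ holds iff ψ holds at some accessible world.
Let φ = \neg \Box \Box \Box (q \land p). Evaluate φ at each world:
  w0 (successors {w0, w1, w4, w6}): φ is true.
  w1 (successors {w0, w1}): φ is true.
  w2 (successors {w1, w2, w4, w5, w6}): φ is true.
  w3 (successors {w1, w3}): φ is true.
  w4 (successors {w0, w1, w3, w4, w5, w6}): φ is true.
  w5 (successors {w0, w4, w5, w6}): φ is true.
  w6 (successors {w0, w1, w4, w6}): φ is true.
Detail at w0 (witness):
  At w0: \Box \Box \Box (q \land p) is false, so \neg \Box \Box \Box (q \land p) is true.
    At w0: \Box \Box \Box (q \land p) requires \Box \Box (q \land p) at every successor {w0, w1, w4, w6}.
      \Box \Box (q \land p) fails at w0, so \Box \Box \Box (q \land p) is false at w0.

Yes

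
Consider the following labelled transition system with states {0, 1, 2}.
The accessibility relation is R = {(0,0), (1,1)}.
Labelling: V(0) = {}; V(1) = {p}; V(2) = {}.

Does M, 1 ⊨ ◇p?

Yes

Recall that ◇ψ holds at a world iff ψ holds at some accessible world.
At 1: ◇p requires p at some successor in {1}.
  p holds at 1, so ◇p is true at 1.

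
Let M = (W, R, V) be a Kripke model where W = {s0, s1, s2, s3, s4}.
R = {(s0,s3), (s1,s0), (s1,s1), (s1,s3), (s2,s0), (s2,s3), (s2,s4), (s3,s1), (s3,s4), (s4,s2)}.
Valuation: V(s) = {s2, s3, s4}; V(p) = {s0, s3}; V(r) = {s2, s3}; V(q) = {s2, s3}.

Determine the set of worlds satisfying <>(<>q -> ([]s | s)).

s0, s1, s2, s3, s4

Let φ = <>(<>q -> ([]s | s)). Evaluate φ at each world:
  s0 (successors {s3}): φ is true.
  s1 (successors {s0, s1, s3}): φ is true.
  s2 (successors {s0, s3, s4}): φ is true.
  s3 (successors {s1, s4}): φ is true.
  s4 (successors {s2}): φ is true.
For instance, at s1:
  At s1: <>(<>q -> ([]s | s)) requires <>q -> ([]s | s) at some successor in {s0, s1, s3}.
    <>q -> ([]s | s) holds at s0, so <>(<>q -> ([]s | s)) is true at s1.
      At s0: <>q is true, []s | s is true, so <>q -> ([]s | s) is true.
Satisfying worlds: {s0, s1, s2, s3, s4}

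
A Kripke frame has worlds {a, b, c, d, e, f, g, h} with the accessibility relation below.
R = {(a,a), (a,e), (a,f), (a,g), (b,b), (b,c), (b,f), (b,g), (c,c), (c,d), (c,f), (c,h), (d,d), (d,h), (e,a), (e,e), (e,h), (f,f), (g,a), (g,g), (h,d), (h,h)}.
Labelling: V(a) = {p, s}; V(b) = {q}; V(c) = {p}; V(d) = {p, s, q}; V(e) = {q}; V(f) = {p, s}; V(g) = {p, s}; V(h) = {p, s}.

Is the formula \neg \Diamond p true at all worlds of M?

No

Let φ = \neg \Diamond p. Evaluate φ at each world:
  a (successors {a, e, f, g}): φ is false.
  b (successors {b, c, f, g}): φ is false.
  c (successors {c, d, f, h}): φ is false.
  d (successors {d, h}): φ is false.
  e (successors {a, e, h}): φ is false.
  f (successors {f}): φ is false.
  g (successors {a, g}): φ is false.
  h (successors {d, h}): φ is false.
Detail at a (counterexample):
  At a: \Diamond p is true, so \neg \Diamond p is false.
    At a: \Diamond p requires p at some successor in {a, e, f, g}.
      p holds at a, so \Diamond p is true at a.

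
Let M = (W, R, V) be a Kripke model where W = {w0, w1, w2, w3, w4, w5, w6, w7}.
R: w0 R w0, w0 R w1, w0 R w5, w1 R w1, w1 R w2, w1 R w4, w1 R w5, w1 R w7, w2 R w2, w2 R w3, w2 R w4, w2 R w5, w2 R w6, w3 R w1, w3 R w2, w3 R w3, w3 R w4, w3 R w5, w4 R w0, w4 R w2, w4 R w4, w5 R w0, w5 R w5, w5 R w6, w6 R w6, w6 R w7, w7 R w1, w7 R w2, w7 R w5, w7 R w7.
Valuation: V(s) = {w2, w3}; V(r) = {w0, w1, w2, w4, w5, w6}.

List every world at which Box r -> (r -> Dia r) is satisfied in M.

Let φ = Box r -> (r -> Dia r). Evaluate φ at each world:
  w0 (successors {w0, w1, w5}): φ is true.
  w1 (successors {w1, w2, w4, w5, w7}): φ is true.
  w2 (successors {w2, w3, w4, w5, w6}): φ is true.
  w3 (successors {w1, w2, w3, w4, w5}): φ is true.
  w4 (successors {w0, w2, w4}): φ is true.
  w5 (successors {w0, w5, w6}): φ is true.
  w6 (successors {w6, w7}): φ is true.
  w7 (successors {w1, w2, w5, w7}): φ is true.
For instance, at w2:
  At w2: Box r is false, r -> Dia r is true, so Box r -> (r -> Dia r) is true.
    At w2: Box r requires r at every successor {w2, w3, w4, w5, w6}.
      r fails at w3, so Box r is false at w2.
    At w2: r is true, Dia r is true, so r -> Dia r is true.
      At w2: Dia r requires r at some successor in {w2, w3, w4, w5, w6}.
        r holds at w2, so Dia r is true at w2.
Satisfying worlds: {w0, w1, w2, w3, w4, w5, w6, w7}

w0, w1, w2, w3, w4, w5, w6, w7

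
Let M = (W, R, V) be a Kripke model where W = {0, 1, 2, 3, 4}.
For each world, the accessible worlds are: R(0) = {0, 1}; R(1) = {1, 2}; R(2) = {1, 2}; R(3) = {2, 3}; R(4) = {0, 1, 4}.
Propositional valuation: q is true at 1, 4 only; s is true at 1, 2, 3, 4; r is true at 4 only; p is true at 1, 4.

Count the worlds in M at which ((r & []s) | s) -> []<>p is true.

4

Let φ = ((r & []s) | s) -> []<>p. Evaluate φ at each world:
  0 (successors {0, 1}): φ is true.
  1 (successors {1, 2}): φ is true.
  2 (successors {1, 2}): φ is true.
  3 (successors {2, 3}): φ is false.
  4 (successors {0, 1, 4}): φ is true.
For instance, at 4:
  At 4: (r & []s) | s is true, []<>p is true, so ((r & []s) | s) -> []<>p is true.
    At 4: r & []s is false, s is true, so (r & []s) | s is true.
      At 4: r is true, []s is false, so r & []s is false.
    At 4: []<>p requires <>p at every successor {0, 1, 4}.
      At 0: <>p is true.
      At 1: <>p is true.
      At 4: <>p is true.
    So []<>p is true at 4.
Satisfying worlds: {0, 1, 2, 4}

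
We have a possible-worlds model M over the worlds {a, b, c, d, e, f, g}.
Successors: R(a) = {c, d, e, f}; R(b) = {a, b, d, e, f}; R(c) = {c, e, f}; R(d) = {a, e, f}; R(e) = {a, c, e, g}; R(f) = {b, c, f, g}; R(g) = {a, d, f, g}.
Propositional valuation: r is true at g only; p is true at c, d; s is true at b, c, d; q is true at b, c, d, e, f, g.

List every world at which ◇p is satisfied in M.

a, b, c, e, f, g

Let φ = ◇p. Evaluate φ at each world:
  a (successors {c, d, e, f}): φ is true.
  b (successors {a, b, d, e, f}): φ is true.
  c (successors {c, e, f}): φ is true.
  d (successors {a, e, f}): φ is false.
  e (successors {a, c, e, g}): φ is true.
  f (successors {b, c, f, g}): φ is true.
  g (successors {a, d, f, g}): φ is true.
For instance, at a:
  At a: ◇p requires p at some successor in {c, d, e, f}.
    p holds at c, so ◇p is true at a.
Satisfying worlds: {a, b, c, e, f, g}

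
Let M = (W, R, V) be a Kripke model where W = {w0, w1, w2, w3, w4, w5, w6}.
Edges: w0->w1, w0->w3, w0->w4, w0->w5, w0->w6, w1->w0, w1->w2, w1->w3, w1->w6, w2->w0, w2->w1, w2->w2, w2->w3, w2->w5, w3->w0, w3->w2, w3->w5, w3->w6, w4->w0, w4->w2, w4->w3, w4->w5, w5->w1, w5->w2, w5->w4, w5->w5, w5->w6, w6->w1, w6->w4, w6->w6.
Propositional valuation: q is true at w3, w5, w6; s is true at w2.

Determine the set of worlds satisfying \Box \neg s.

Recall that \Box ψ holds at a world iff ψ holds at every accessible world, and \Diamond ψ holds iff ψ holds at some accessible world.
Let φ = \Box \neg s. Evaluate φ at each world:
  w0 (successors {w1, w3, w4, w5, w6}): φ is true.
  w1 (successors {w0, w2, w3, w6}): φ is false.
  w2 (successors {w0, w1, w2, w3, w5}): φ is false.
  w3 (successors {w0, w2, w5, w6}): φ is false.
  w4 (successors {w0, w2, w3, w5}): φ is false.
  w5 (successors {w1, w2, w4, w5, w6}): φ is false.
  w6 (successors {w1, w4, w6}): φ is true.
For instance, at w5:
  At w5: \Box \neg s requires \neg s at every successor {w1, w2, w4, w5, w6}.
    \neg s fails at w2, so \Box \neg s is false at w5.
Satisfying worlds: {w0, w6}

w0, w6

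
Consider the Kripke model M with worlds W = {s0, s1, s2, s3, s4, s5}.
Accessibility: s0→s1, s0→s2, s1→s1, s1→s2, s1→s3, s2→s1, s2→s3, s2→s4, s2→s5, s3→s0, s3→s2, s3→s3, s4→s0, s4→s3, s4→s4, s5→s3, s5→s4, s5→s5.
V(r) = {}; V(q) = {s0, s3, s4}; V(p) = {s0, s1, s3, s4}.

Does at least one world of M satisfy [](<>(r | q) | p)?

Let φ = [](<>(r | q) | p). Evaluate φ at each world:
  s0 (successors {s1, s2}): φ is true.
  s1 (successors {s1, s2, s3}): φ is true.
  s2 (successors {s1, s3, s4, s5}): φ is true.
  s3 (successors {s0, s2, s3}): φ is true.
  s4 (successors {s0, s3, s4}): φ is true.
  s5 (successors {s3, s4, s5}): φ is true.
Detail at s0 (witness):
  At s0: [](<>(r | q) | p) requires <>(r | q) | p at every successor {s1, s2}.
      At s1: <>(r | q) is true, p is true, so <>(r | q) | p is true.
      At s2: <>(r | q) is true, p is false, so <>(r | q) | p is true.
  So [](<>(r | q) | p) is true at s0.

Yes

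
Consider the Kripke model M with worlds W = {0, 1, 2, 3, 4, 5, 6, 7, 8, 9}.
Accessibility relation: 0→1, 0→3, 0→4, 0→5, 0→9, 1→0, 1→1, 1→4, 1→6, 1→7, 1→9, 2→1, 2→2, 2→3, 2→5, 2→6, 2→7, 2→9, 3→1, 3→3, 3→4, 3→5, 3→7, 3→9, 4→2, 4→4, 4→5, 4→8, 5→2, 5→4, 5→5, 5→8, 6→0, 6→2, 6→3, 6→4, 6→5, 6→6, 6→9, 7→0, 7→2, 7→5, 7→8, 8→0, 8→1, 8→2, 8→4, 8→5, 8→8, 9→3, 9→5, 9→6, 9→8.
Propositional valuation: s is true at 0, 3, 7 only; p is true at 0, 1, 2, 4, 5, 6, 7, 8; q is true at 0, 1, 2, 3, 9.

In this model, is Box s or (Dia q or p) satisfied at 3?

Recall that Box ψ holds at a world iff ψ holds at every accessible world, and Dia ψ holds iff ψ holds at some accessible world.
At 3: Box s is false, Dia q or p is true, so Box s or (Dia q or p) is true.
  At 3: Box s requires s at every successor {1, 3, 4, 5, 7, 9}.
    s fails at 1, so Box s is false at 3.
  At 3: Dia q is true, p is false, so Dia q or p is true.
    At 3: Dia q requires q at some successor in {1, 3, 4, 5, 7, 9}.
      q holds at 1, so Dia q is true at 3.

Yes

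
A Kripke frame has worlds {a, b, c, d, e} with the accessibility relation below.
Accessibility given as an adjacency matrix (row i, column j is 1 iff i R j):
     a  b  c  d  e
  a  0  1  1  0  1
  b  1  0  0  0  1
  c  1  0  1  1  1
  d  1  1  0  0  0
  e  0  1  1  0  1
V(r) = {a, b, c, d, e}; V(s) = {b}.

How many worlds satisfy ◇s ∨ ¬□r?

3

Recall that □ψ holds at a world iff ψ holds at every accessible world, and ◇ψ holds iff ψ holds at some accessible world.
Let φ = ◇s ∨ ¬□r. Evaluate φ at each world:
  a (successors {b, c, e}): φ is true.
  b (successors {a, e}): φ is false.
  c (successors {a, c, d, e}): φ is false.
  d (successors {a, b}): φ is true.
  e (successors {b, c, e}): φ is true.
For instance, at b:
  At b: ◇s is false, ¬□r is false, so ◇s ∨ ¬□r is false.
    At b: ◇s requires s at some successor in {a, e}.
      At a: s is false.
      At e: s is false.
    So ◇s is false at b.
    At b: □r is true, so ¬□r is false.
      At b: □r requires r at every successor {a, e}.
        At a: r is true.
        At e: r is true.
      So □r is true at b.
Satisfying worlds: {a, d, e}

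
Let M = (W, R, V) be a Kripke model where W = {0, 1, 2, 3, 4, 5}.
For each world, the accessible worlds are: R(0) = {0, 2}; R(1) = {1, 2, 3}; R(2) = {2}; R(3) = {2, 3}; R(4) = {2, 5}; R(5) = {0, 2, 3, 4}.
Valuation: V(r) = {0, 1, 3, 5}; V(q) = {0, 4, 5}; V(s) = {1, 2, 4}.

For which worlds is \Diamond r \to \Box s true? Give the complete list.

Recall that \Box ψ holds at a world iff ψ holds at every accessible world, and \Diamond ψ holds iff ψ holds at some accessible world.
Let φ = \Diamond r \to \Box s. Evaluate φ at each world:
  0 (successors {0, 2}): φ is false.
  1 (successors {1, 2, 3}): φ is false.
  2 (successors {2}): φ is true.
  3 (successors {2, 3}): φ is false.
  4 (successors {2, 5}): φ is false.
  5 (successors {0, 2, 3, 4}): φ is false.
For instance, at 0:
  At 0: \Diamond r is true, \Box s is false, so \Diamond r \to \Box s is false.
    At 0: \Diamond r requires r at some successor in {0, 2}.
      r holds at 0, so \Diamond r is true at 0.
    At 0: \Box s requires s at every successor {0, 2}.
      s fails at 0, so \Box s is false at 0.
Satisfying worlds: {2}

2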